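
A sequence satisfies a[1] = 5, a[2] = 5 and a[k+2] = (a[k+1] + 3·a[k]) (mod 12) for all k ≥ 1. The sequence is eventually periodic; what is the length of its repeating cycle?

Listing terms: a[1] = 5,  a[2] = 5,  a[3] = 8,  a[4] = 11,  a[5] = 11,  a[6] = 8,  a[7] = 5,  a[8] = 5.
Since (a[7], a[8]) = (a[1], a[2]) = (5, 5) (two consecutive terms determine the rest), the sequence is periodic with period 6.

6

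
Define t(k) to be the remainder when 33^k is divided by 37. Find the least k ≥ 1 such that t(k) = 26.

6

t(0) = 1,  t(1) = 33,  t(2) = 16,  t(3) = 10,  t(4) = 34,  t(5) = 12,  t(6) = 26,  t(7) = 7,  t(8) = 9,  t(9) = 1.
The sequence repeats with period 9.
The value 26 first appears (with k ≥ 1) at t(6).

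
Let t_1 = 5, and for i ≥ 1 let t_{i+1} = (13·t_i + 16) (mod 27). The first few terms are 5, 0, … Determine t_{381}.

Computing terms: t_1 = 5; t_2 = 0; t_3 = 16; t_4 = 8; t_5 = 12; t_6 = 10; t_7 = 11; t_8 = 24; t_9 = 4; t_{10} = 14; t_{11} = 9; t_{12} = 25; t_{13} = 17; t_{14} = 21; t_{15} = 19; t_{16} = 20; t_{17} = 6; t_{18} = 13; t_{19} = 23; t_{20} = 18; t_{21} = 7; t_{22} = 26; t_{23} = 3; t_{24} = 1; t_{25} = 2; t_{26} = 15; t_{27} = 22; t_{28} = 5.
The sequence repeats with period 27.
So t_{381} = t_{1 + ((381-1) mod 27)} = t_3 = 16.

16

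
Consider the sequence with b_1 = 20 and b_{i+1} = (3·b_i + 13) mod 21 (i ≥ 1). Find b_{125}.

We have b_1 = 20,  b_2 = 10,  b_3 = 1,  b_4 = 16,  b_5 = 19,  b_6 = 7,  b_7 = 13,  b_8 = 10.
Since b_8 = b_2 = 10, the sequence is eventually periodic: after a pre-period of length 1 it cycles with period 6.
For i ≥ 2, b_i depends only on (i - 2) mod 6. (125 - 2) mod 6 = 3, so b_{125} = b_5 = 19.

19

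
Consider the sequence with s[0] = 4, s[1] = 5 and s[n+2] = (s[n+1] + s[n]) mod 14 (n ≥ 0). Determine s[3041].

5

Listing terms: s[0] = 4,  s[1] = 5,  s[2] = 9,  s[3] = 0,  s[4] = 9,  s[5] = 9,  s[6] = 4,  s[7] = 13,  s[8] = 3,  s[9] = 2,  s[10] = 5,  s[11] = 7,  s[12] = 12,  s[13] = 5,  s[14] = 3,  s[15] = 8,  s[16] = 11,  s[17] = 5,  s[18] = 2,  s[19] = 7,  s[20] = 9,  s[21] = 2,  s[22] = 11,  s[23] = 13,  s[24] = 10,  s[25] = 9,  s[26] = 5,  s[27] = 0,  s[28] = 5,  s[29] = 5,  s[30] = 10,  s[31] = 1,  s[32] = 11,  s[33] = 12,  s[34] = 9,  s[35] = 7,  s[36] = 2,  s[37] = 9,  s[38] = 11,  s[39] = 6,  s[40] = 3,  s[41] = 9,  s[42] = 12,  s[43] = 7,  s[44] = 5,  s[45] = 12,  s[46] = 3,  s[47] = 1,  s[48] = 4,  s[49] = 5.
Since (s[48], s[49]) = (s[0], s[1]) = (4, 5) (two consecutive terms determine the rest), the sequence is periodic with period 48.
(3041 - 0) mod 48 = 17, so s[3041] = s[17] = 5.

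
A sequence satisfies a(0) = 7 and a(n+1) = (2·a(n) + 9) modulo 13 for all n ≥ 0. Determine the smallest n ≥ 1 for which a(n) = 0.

a(0) = 7, a(1) = 10, a(2) = 3, a(3) = 2, a(4) = 0, a(5) = 9, a(6) = 1, a(7) = 11, a(8) = 5, a(9) = 6, a(10) = 8, a(11) = 12, a(12) = 7.
Since a(12) = a(0) = 7, the sequence is periodic with period 12.
The value 0 first appears (with n ≥ 1) at a(4).

4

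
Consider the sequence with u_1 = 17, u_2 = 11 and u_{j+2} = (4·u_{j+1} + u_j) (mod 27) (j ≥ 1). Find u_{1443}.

We have u_1 = 17,  u_2 = 11,  u_3 = 7,  u_4 = 12,  u_5 = 1,  u_6 = 16,  u_7 = 11,  u_8 = 6,  u_9 = 8,  u_{10} = 11,  u_{11} = 25,  u_{12} = 3,  u_{13} = 10,  u_{14} = 16,  u_{15} = 20,  u_{16} = 15,  u_{17} = 26,  u_{18} = 11,  u_{19} = 16,  u_{20} = 21,  u_{21} = 19,  u_{22} = 16,  u_{23} = 2,  u_{24} = 24,  u_{25} = 17,  u_{26} = 11.
Since (u_{25}, u_{26}) = (u_1, u_2) = (17, 11) (two consecutive terms determine the rest), the sequence is periodic with period 24.
So u_{1443} = u_{1 + ((1443-1) mod 24)} = u_3 = 7.

7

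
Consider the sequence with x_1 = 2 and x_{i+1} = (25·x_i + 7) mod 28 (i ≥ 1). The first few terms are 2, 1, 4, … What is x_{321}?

Computing terms: x_1 = 2; x_2 = 1; x_3 = 4; x_4 = 23; x_5 = 22; x_6 = 25; x_7 = 16; x_8 = 15; x_9 = 18; x_{10} = 9; x_{11} = 8; x_{12} = 11; x_{13} = 2.
Since x_{13} = x_1 = 2, the sequence is periodic with period 12.
(321 - 1) mod 12 = 8, so x_{321} = x_9 = 18.

18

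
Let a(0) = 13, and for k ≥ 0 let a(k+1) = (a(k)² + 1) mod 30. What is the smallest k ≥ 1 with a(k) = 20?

1

Computing terms: a(0) = 13,  a(1) = 20,  a(2) = 11,  a(3) = 2,  a(4) = 5,  a(5) = 26,  a(6) = 17,  a(7) = 20.
Since a(7) = a(1) = 20, the sequence is eventually periodic: after a pre-period of length 1 it cycles with period 6.
The value 20 first appears (with k ≥ 1) at a(1).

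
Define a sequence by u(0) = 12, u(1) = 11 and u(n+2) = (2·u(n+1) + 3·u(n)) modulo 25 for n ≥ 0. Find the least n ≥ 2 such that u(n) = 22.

4

u(0) = 12; u(1) = 11; u(2) = 8; u(3) = 24; u(4) = 22; u(5) = 16; u(6) = 23; u(7) = 19; u(8) = 7; u(9) = 21; u(10) = 13; u(11) = 14; u(12) = 17; u(13) = 1; u(14) = 3; u(15) = 9; u(16) = 2; u(17) = 6; u(18) = 18; u(19) = 4; u(20) = 12; u(21) = 11.
Since (u(20), u(21)) = (u(0), u(1)) = (12, 11) (two consecutive terms determine the rest), the sequence is periodic with period 20.
The value 22 first appears (with n ≥ 2) at u(4).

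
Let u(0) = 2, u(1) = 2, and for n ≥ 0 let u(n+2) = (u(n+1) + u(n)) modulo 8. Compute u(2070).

2

Listing terms: u(0) = 2,  u(1) = 2,  u(2) = 4,  u(3) = 6,  u(4) = 2,  u(5) = 0,  u(6) = 2,  u(7) = 2.
The sequence repeats with period 6.
(2070 - 0) mod 6 = 0, so u(2070) = u(0) = 2.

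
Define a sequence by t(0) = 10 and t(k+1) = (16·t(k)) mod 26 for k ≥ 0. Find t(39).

10

t(0) = 10,  t(1) = 4,  t(2) = 12,  t(3) = 10.
The sequence repeats with period 3.
(39 - 0) mod 3 = 0, so t(39) = t(0) = 10.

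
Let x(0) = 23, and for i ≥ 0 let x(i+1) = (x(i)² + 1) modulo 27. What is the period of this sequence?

3

Computing terms: x(0) = 23,  x(1) = 17,  x(2) = 20,  x(3) = 23.
The sequence repeats with period 3.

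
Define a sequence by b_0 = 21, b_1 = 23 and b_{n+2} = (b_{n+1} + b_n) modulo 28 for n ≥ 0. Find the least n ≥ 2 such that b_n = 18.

29

b_0 = 21, b_1 = 23, b_2 = 16, b_3 = 11, b_4 = 27, b_5 = 10, b_6 = 9, b_7 = 19, b_8 = 0, b_9 = 19, b_{10} = 19, b_{11} = 10, b_{12} = 1, b_{13} = 11, b_{14} = 12, b_{15} = 23, b_{16} = 7, b_{17} = 2, b_{18} = 9, b_{19} = 11, b_{20} = 20, b_{21} = 3, b_{22} = 23, b_{23} = 26, b_{24} = 21, b_{25} = 19, b_{26} = 12, b_{27} = 3, b_{28} = 15, b_{29} = 18, b_{30} = 5, b_{31} = 23, b_{32} = 0, b_{33} = 23, b_{34} = 23, b_{35} = 18, b_{36} = 13, b_{37} = 3, b_{38} = 16, b_{39} = 19, b_{40} = 7, b_{41} = 26, b_{42} = 5, b_{43} = 3, b_{44} = 8, b_{45} = 11, b_{46} = 19, b_{47} = 2, b_{48} = 21, b_{49} = 23.
The sequence repeats with period 48.
The value 18 first appears (with n ≥ 2) at b_{29}.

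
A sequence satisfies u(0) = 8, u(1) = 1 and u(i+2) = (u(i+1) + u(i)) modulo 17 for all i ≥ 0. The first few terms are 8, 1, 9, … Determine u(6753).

Listing terms: u(0) = 8,  u(1) = 1,  u(2) = 9,  u(3) = 10,  u(4) = 2,  u(5) = 12,  u(6) = 14,  u(7) = 9,  u(8) = 6,  u(9) = 15,  u(10) = 4,  u(11) = 2,  u(12) = 6,  u(13) = 8,  u(14) = 14,  u(15) = 5,  u(16) = 2,  u(17) = 7,  u(18) = 9,  u(19) = 16,  u(20) = 8,  u(21) = 7,  u(22) = 15,  u(23) = 5,  u(24) = 3,  u(25) = 8,  u(26) = 11,  u(27) = 2,  u(28) = 13,  u(29) = 15,  u(30) = 11,  u(31) = 9,  u(32) = 3,  u(33) = 12,  u(34) = 15,  u(35) = 10,  u(36) = 8,  u(37) = 1.
The sequence repeats with period 36.
So u(6753) = u(0 + ((6753-0) mod 36)) = u(21) = 7.

7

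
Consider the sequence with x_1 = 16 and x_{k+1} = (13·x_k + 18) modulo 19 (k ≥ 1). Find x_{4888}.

0

x_1 = 16; x_2 = 17; x_3 = 11; x_4 = 9; x_5 = 2; x_6 = 6; x_7 = 1; x_8 = 12; x_9 = 3; x_{10} = 0; x_{11} = 18; x_{12} = 5; x_{13} = 7; x_{14} = 14; x_{15} = 10; x_{16} = 15; x_{17} = 4; x_{18} = 13; x_{19} = 16.
Since x_{19} = x_1 = 16, the sequence is periodic with period 18.
So x_{4888} = x_{1 + ((4888-1) mod 18)} = x_{10} = 0.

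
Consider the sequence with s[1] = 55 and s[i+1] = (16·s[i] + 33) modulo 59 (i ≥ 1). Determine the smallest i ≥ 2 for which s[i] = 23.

13

s[1] = 55,  s[2] = 28,  s[3] = 9,  s[4] = 0,  s[5] = 33,  s[6] = 30,  s[7] = 41,  s[8] = 40,  s[9] = 24,  s[10] = 4,  s[11] = 38,  s[12] = 51,  s[13] = 23,  s[14] = 47,  s[15] = 18,  s[16] = 26,  s[17] = 36,  s[18] = 19,  s[19] = 42,  s[20] = 56,  s[21] = 44,  s[22] = 29,  s[23] = 25,  s[24] = 20,  s[25] = 58,  s[26] = 17,  s[27] = 10,  s[28] = 16,  s[29] = 53,  s[30] = 55.
The sequence repeats with period 29.
The value 23 first appears (with i ≥ 2) at s[13].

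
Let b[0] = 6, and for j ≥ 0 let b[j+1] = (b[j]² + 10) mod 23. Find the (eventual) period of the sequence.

b[0] = 6,  b[1] = 0,  b[2] = 10,  b[3] = 18,  b[4] = 12,  b[5] = 16,  b[6] = 13,  b[7] = 18.
Since b[7] = b[3] = 18, the sequence is eventually periodic: after a pre-period of length 3 it cycles with period 4.

4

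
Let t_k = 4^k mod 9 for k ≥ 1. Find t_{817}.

t_1 = 4; t_2 = 7; t_3 = 1; t_4 = 4.
Since t_4 = t_1 = 4, the sequence is periodic with period 3.
(817 - 1) mod 3 = 0, so t_{817} = t_1 = 4.

4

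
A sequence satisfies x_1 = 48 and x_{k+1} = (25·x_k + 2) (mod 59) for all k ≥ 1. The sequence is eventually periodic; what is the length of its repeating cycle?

Listing terms: x_1 = 48, x_2 = 22, x_3 = 21, x_4 = 55, x_5 = 20, x_6 = 30, x_7 = 44, x_8 = 40, x_9 = 58, x_{10} = 36, x_{11} = 17, x_{12} = 14, x_{13} = 57, x_{14} = 11, x_{15} = 41, x_{16} = 24, x_{17} = 12, x_{18} = 7, x_{19} = 0, x_{20} = 2, x_{21} = 52, x_{22} = 4, x_{23} = 43, x_{24} = 15, x_{25} = 23, x_{26} = 46, x_{27} = 31, x_{28} = 10, x_{29} = 16, x_{30} = 48.
Since x_{30} = x_1 = 48, the sequence is periodic with period 29.

29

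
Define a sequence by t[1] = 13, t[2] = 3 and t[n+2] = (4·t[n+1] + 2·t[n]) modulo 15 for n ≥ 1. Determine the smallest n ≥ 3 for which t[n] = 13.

Computing terms: t[1] = 13, t[2] = 3, t[3] = 8, t[4] = 8, t[5] = 3, t[6] = 13, t[7] = 13, t[8] = 3.
Since (t[7], t[8]) = (t[1], t[2]) = (13, 3) (two consecutive terms determine the rest), the sequence is periodic with period 6.
The value 13 first appears (with n ≥ 3) at t[6].

6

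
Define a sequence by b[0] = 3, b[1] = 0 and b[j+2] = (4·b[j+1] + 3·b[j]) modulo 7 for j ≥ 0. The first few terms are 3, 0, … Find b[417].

Listing terms: b[0] = 3; b[1] = 0; b[2] = 2; b[3] = 1; b[4] = 3; b[5] = 1; b[6] = 6; b[7] = 6; b[8] = 0; b[9] = 4; b[10] = 2; b[11] = 6; b[12] = 2; b[13] = 5; b[14] = 5; b[15] = 0; b[16] = 1; b[17] = 4; b[18] = 5; b[19] = 4; b[20] = 3; b[21] = 3; b[22] = 0.
The sequence repeats with period 21.
(417 - 0) mod 21 = 18, so b[417] = b[18] = 5.

5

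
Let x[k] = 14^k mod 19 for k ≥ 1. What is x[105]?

12

Computing terms: x[1] = 14, x[2] = 6, x[3] = 8, x[4] = 17, x[5] = 10, x[6] = 7, x[7] = 3, x[8] = 4, x[9] = 18, x[10] = 5, x[11] = 13, x[12] = 11, x[13] = 2, x[14] = 9, x[15] = 12, x[16] = 16, x[17] = 15, x[18] = 1, x[19] = 14.
The sequence repeats with period 18.
So x[105] = x[1 + ((105-1) mod 18)] = x[15] = 12.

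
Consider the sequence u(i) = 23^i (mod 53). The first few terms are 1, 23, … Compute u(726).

52

Computing terms: u(0) = 1; u(1) = 23; u(2) = 52; u(3) = 30; u(4) = 1.
Since u(4) = u(0) = 1, the sequence is periodic with period 4.
So u(726) = u(0 + ((726-0) mod 4)) = u(2) = 52.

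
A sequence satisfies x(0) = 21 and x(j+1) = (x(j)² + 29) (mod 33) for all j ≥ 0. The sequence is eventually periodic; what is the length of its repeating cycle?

6

We have x(0) = 21; x(1) = 8; x(2) = 27; x(3) = 32; x(4) = 30; x(5) = 5; x(6) = 21.
The sequence repeats with period 6.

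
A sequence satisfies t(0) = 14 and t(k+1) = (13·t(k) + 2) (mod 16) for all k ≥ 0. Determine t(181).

Listing terms: t(0) = 14; t(1) = 8; t(2) = 10; t(3) = 4; t(4) = 6; t(5) = 0; t(6) = 2; t(7) = 12; t(8) = 14.
Since t(8) = t(0) = 14, the sequence is periodic with period 8.
(181 - 0) mod 8 = 5, so t(181) = t(5) = 0.

0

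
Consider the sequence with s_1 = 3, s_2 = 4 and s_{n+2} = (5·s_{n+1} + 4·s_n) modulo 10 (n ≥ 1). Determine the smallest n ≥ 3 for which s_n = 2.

3

We have s_1 = 3, s_2 = 4, s_3 = 2, s_4 = 6, s_5 = 8, s_6 = 4, s_7 = 2.
Since (s_6, s_7) = (s_2, s_3) = (4, 2) (two consecutive terms determine the rest), the sequence is eventually periodic: after a pre-period of length 1 it cycles with period 4.
The value 2 first appears (with n ≥ 3) at s_3.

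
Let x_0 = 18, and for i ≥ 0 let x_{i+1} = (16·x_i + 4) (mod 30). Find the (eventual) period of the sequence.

15

We have x_0 = 18,  x_1 = 22,  x_2 = 26,  x_3 = 0,  x_4 = 4,  x_5 = 8,  x_6 = 12,  x_7 = 16,  x_8 = 20,  x_9 = 24,  x_{10} = 28,  x_{11} = 2,  x_{12} = 6,  x_{13} = 10,  x_{14} = 14,  x_{15} = 18.
The sequence repeats with period 15.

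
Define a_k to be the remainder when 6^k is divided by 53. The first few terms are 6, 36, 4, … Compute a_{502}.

We have a_1 = 6,  a_2 = 36,  a_3 = 4,  a_4 = 24,  a_5 = 38,  a_6 = 16,  a_7 = 43,  a_8 = 46,  a_9 = 11,  a_{10} = 13,  a_{11} = 25,  a_{12} = 44,  a_{13} = 52,  a_{14} = 47,  a_{15} = 17,  a_{16} = 49,  a_{17} = 29,  a_{18} = 15,  a_{19} = 37,  a_{20} = 10,  a_{21} = 7,  a_{22} = 42,  a_{23} = 40,  a_{24} = 28,  a_{25} = 9,  a_{26} = 1,  a_{27} = 6.
Since a_{27} = a_1 = 6, the sequence is periodic with period 26.
(502 - 1) mod 26 = 7, so a_{502} = a_8 = 46.

46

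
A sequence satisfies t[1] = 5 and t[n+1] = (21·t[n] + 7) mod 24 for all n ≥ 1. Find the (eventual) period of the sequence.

8

Computing terms: t[1] = 5,  t[2] = 16,  t[3] = 7,  t[4] = 10,  t[5] = 1,  t[6] = 4,  t[7] = 19,  t[8] = 22,  t[9] = 13,  t[10] = 16.
Since t[10] = t[2] = 16, the sequence is eventually periodic: after a pre-period of length 1 it cycles with period 8.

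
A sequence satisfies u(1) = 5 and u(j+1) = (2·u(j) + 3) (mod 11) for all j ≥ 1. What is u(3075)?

Computing terms: u(1) = 5, u(2) = 2, u(3) = 7, u(4) = 6, u(5) = 4, u(6) = 0, u(7) = 3, u(8) = 9, u(9) = 10, u(10) = 1, u(11) = 5.
The sequence repeats with period 10.
So u(3075) = u(1 + ((3075-1) mod 10)) = u(5) = 4.

4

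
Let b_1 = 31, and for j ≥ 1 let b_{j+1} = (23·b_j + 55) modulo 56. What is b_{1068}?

Listing terms: b_1 = 31,  b_2 = 40,  b_3 = 23,  b_4 = 24,  b_5 = 47,  b_6 = 16,  b_7 = 31.
Since b_7 = b_1 = 31, the sequence is periodic with period 6.
(1068 - 1) mod 6 = 5, so b_{1068} = b_6 = 16.

16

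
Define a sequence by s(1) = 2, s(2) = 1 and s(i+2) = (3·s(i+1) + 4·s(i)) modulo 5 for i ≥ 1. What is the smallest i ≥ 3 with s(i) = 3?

6

We have s(1) = 2,  s(2) = 1,  s(3) = 1,  s(4) = 2,  s(5) = 0,  s(6) = 3,  s(7) = 4,  s(8) = 4,  s(9) = 3,  s(10) = 0,  s(11) = 2,  s(12) = 1.
Since (s(11), s(12)) = (s(1), s(2)) = (2, 1) (two consecutive terms determine the rest), the sequence is periodic with period 10.
The value 3 first appears (with i ≥ 3) at s(6).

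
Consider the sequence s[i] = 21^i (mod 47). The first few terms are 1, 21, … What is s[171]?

27

We have s[0] = 1,  s[1] = 21,  s[2] = 18,  s[3] = 2,  s[4] = 42,  s[5] = 36,  s[6] = 4,  s[7] = 37,  s[8] = 25,  s[9] = 8,  s[10] = 27,  s[11] = 3,  s[12] = 16,  s[13] = 7,  s[14] = 6,  s[15] = 32,  s[16] = 14,  s[17] = 12,  s[18] = 17,  s[19] = 28,  s[20] = 24,  s[21] = 34,  s[22] = 9,  s[23] = 1.
The sequence repeats with period 23.
(171 - 0) mod 23 = 10, so s[171] = s[10] = 27.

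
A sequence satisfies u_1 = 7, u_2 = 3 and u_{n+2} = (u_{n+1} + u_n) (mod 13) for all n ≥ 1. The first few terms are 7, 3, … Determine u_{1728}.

3

u_1 = 7,  u_2 = 3,  u_3 = 10,  u_4 = 0,  u_5 = 10,  u_6 = 10,  u_7 = 7,  u_8 = 4,  u_9 = 11,  u_{10} = 2,  u_{11} = 0,  u_{12} = 2,  u_{13} = 2,  u_{14} = 4,  u_{15} = 6,  u_{16} = 10,  u_{17} = 3,  u_{18} = 0,  u_{19} = 3,  u_{20} = 3,  u_{21} = 6,  u_{22} = 9,  u_{23} = 2,  u_{24} = 11,  u_{25} = 0,  u_{26} = 11,  u_{27} = 11,  u_{28} = 9,  u_{29} = 7,  u_{30} = 3.
The sequence repeats with period 28.
So u_{1728} = u_{1 + ((1728-1) mod 28)} = u_{20} = 3.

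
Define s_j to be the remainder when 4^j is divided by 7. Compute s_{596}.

Listing terms: s_1 = 4,  s_2 = 2,  s_3 = 1,  s_4 = 4.
Since s_4 = s_1 = 4, the sequence is periodic with period 3.
(596 - 1) mod 3 = 1, so s_{596} = s_2 = 2.

2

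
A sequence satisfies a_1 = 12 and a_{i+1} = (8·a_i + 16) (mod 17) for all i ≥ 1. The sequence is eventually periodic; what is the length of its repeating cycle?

a_1 = 12; a_2 = 10; a_3 = 11; a_4 = 2; a_5 = 15; a_6 = 0; a_7 = 16; a_8 = 8; a_9 = 12.
The sequence repeats with period 8.

8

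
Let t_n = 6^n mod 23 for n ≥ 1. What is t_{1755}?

We have t_1 = 6, t_2 = 13, t_3 = 9, t_4 = 8, t_5 = 2, t_6 = 12, t_7 = 3, t_8 = 18, t_9 = 16, t_{10} = 4, t_{11} = 1, t_{12} = 6.
Since t_{12} = t_1 = 6, the sequence is periodic with period 11.
(1755 - 1) mod 11 = 5, so t_{1755} = t_6 = 12.

12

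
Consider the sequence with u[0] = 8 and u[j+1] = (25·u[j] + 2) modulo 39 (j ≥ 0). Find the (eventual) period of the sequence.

Computing terms: u[0] = 8; u[1] = 7; u[2] = 21; u[3] = 20; u[4] = 34; u[5] = 33; u[6] = 8.
The sequence repeats with period 6.

6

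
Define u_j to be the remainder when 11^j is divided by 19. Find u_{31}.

Listing terms: u_0 = 1,  u_1 = 11,  u_2 = 7,  u_3 = 1.
The sequence repeats with period 3.
So u_{31} = u_{0 + ((31-0) mod 3)} = u_1 = 11.

11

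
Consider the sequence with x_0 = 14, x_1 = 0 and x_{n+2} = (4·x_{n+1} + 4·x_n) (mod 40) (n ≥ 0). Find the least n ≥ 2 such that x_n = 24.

x_0 = 14, x_1 = 0, x_2 = 16, x_3 = 24, x_4 = 0, x_5 = 16.
Since (x_4, x_5) = (x_1, x_2) = (0, 16) (two consecutive terms determine the rest), the sequence is eventually periodic: after a pre-period of length 1 it cycles with period 3.
The value 24 first appears (with n ≥ 2) at x_3.

3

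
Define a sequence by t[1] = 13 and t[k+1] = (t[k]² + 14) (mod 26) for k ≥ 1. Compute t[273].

13

We have t[1] = 13,  t[2] = 1,  t[3] = 15,  t[4] = 5,  t[5] = 13.
Since t[5] = t[1] = 13, the sequence is periodic with period 4.
So t[273] = t[1 + ((273-1) mod 4)] = t[1] = 13.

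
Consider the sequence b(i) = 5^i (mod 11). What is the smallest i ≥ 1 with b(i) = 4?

b(0) = 1; b(1) = 5; b(2) = 3; b(3) = 4; b(4) = 9; b(5) = 1.
The sequence repeats with period 5.
The value 4 first appears (with i ≥ 1) at b(3).

3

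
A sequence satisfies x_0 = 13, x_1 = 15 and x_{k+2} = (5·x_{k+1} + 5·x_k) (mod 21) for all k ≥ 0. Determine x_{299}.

x_0 = 13; x_1 = 15; x_2 = 14; x_3 = 19; x_4 = 18; x_5 = 17; x_6 = 7; x_7 = 15; x_8 = 5; x_9 = 16; x_{10} = 0; x_{11} = 17; x_{12} = 1; x_{13} = 6; x_{14} = 14; x_{15} = 16; x_{16} = 3; x_{17} = 11; x_{18} = 7; x_{19} = 6; x_{20} = 2; x_{21} = 19; x_{22} = 0; x_{23} = 11; x_{24} = 13; x_{25} = 15.
The sequence repeats with period 24.
So x_{299} = x_{0 + ((299-0) mod 24)} = x_{11} = 17.

17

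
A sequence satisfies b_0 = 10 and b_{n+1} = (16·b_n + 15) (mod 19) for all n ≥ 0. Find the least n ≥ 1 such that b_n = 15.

Computing terms: b_0 = 10; b_1 = 4; b_2 = 3; b_3 = 6; b_4 = 16; b_5 = 5; b_6 = 0; b_7 = 15; b_8 = 8; b_9 = 10.
The sequence repeats with period 9.
The value 15 first appears (with n ≥ 1) at b_7.

7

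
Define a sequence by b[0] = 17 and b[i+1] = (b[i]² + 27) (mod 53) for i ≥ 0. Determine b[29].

51

b[0] = 17, b[1] = 51, b[2] = 31, b[3] = 34, b[4] = 17.
The sequence repeats with period 4.
So b[29] = b[0 + ((29-0) mod 4)] = b[1] = 51.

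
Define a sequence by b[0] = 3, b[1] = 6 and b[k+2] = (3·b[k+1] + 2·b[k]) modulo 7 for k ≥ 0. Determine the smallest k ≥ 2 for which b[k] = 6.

4

Listing terms: b[0] = 3,  b[1] = 6,  b[2] = 3,  b[3] = 0,  b[4] = 6,  b[5] = 4,  b[6] = 3,  b[7] = 3,  b[8] = 1,  b[9] = 2,  b[10] = 1,  b[11] = 0,  b[12] = 2,  b[13] = 6,  b[14] = 1,  b[15] = 1,  b[16] = 5,  b[17] = 3,  b[18] = 5,  b[19] = 0,  b[20] = 3,  b[21] = 2,  b[22] = 5,  b[23] = 5,  b[24] = 4,  b[25] = 1,  b[26] = 4,  b[27] = 0,  b[28] = 1,  b[29] = 3,  b[30] = 4,  b[31] = 4,  b[32] = 6,  b[33] = 5,  b[34] = 6,  b[35] = 0,  b[36] = 5,  b[37] = 1,  b[38] = 6,  b[39] = 6,  b[40] = 2,  b[41] = 4,  b[42] = 2,  b[43] = 0,  b[44] = 4,  b[45] = 5,  b[46] = 2,  b[47] = 2,  b[48] = 3,  b[49] = 6.
Since (b[48], b[49]) = (b[0], b[1]) = (3, 6) (two consecutive terms determine the rest), the sequence is periodic with period 48.
The value 6 first appears (with k ≥ 2) at b[4].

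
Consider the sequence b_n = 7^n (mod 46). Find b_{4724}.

29

b_1 = 7, b_2 = 3, b_3 = 21, b_4 = 9, b_5 = 17, b_6 = 27, b_7 = 5, b_8 = 35, b_9 = 15, b_{10} = 13, b_{11} = 45, b_{12} = 39, b_{13} = 43, b_{14} = 25, b_{15} = 37, b_{16} = 29, b_{17} = 19, b_{18} = 41, b_{19} = 11, b_{20} = 31, b_{21} = 33, b_{22} = 1, b_{23} = 7.
The sequence repeats with period 22.
So b_{4724} = b_{1 + ((4724-1) mod 22)} = b_{16} = 29.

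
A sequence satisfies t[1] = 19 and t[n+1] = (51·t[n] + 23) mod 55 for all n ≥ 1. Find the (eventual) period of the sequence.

t[1] = 19,  t[2] = 2,  t[3] = 15,  t[4] = 18,  t[5] = 6,  t[6] = 54,  t[7] = 27,  t[8] = 25,  t[9] = 33,  t[10] = 1,  t[11] = 19.
Since t[11] = t[1] = 19, the sequence is periodic with period 10.

10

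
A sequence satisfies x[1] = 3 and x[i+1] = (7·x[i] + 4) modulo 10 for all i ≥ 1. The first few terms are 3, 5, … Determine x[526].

Listing terms: x[1] = 3, x[2] = 5, x[3] = 9, x[4] = 7, x[5] = 3.
The sequence repeats with period 4.
So x[526] = x[1 + ((526-1) mod 4)] = x[2] = 5.

5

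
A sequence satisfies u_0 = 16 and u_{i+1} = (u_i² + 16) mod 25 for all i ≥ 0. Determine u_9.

Listing terms: u_0 = 16, u_1 = 22, u_2 = 0, u_3 = 16.
Since u_3 = u_0 = 16, the sequence is periodic with period 3.
(9 - 0) mod 3 = 0, so u_9 = u_0 = 16.

16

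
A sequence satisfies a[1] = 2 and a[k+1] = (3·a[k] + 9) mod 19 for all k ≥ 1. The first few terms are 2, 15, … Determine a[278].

a[1] = 2, a[2] = 15, a[3] = 16, a[4] = 0, a[5] = 9, a[6] = 17, a[7] = 3, a[8] = 18, a[9] = 6, a[10] = 8, a[11] = 14, a[12] = 13, a[13] = 10, a[14] = 1, a[15] = 12, a[16] = 7, a[17] = 11, a[18] = 4, a[19] = 2.
Since a[19] = a[1] = 2, the sequence is periodic with period 18.
(278 - 1) mod 18 = 7, so a[278] = a[8] = 18.

18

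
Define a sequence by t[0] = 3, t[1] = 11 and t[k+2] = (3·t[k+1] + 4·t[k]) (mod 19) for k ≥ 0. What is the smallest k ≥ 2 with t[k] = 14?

4

Listing terms: t[0] = 3; t[1] = 11; t[2] = 7; t[3] = 8; t[4] = 14; t[5] = 17; t[6] = 12; t[7] = 9; t[8] = 18; t[9] = 14; t[10] = 0; t[11] = 18; t[12] = 16; t[13] = 6; t[14] = 6; t[15] = 4; t[16] = 17; t[17] = 10; t[18] = 3; t[19] = 11.
Since (t[18], t[19]) = (t[0], t[1]) = (3, 11) (two consecutive terms determine the rest), the sequence is periodic with period 18.
The value 14 first appears (with k ≥ 2) at t[4].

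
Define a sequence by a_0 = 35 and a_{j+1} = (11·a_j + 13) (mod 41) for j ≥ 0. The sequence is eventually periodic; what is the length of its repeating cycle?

We have a_0 = 35; a_1 = 29; a_2 = 4; a_3 = 16; a_4 = 25; a_5 = 1; a_6 = 24; a_7 = 31; a_8 = 26; a_9 = 12; a_{10} = 22; a_{11} = 9; a_{12} = 30; a_{13} = 15; a_{14} = 14; a_{15} = 3; a_{16} = 5; a_{17} = 27; a_{18} = 23; a_{19} = 20; a_{20} = 28; a_{21} = 34; a_{22} = 18; a_{23} = 6; a_{24} = 38; a_{25} = 21; a_{26} = 39; a_{27} = 32; a_{28} = 37; a_{29} = 10; a_{30} = 0; a_{31} = 13; a_{32} = 33; a_{33} = 7; a_{34} = 8; a_{35} = 19; a_{36} = 17; a_{37} = 36; a_{38} = 40; a_{39} = 2; a_{40} = 35.
The sequence repeats with period 40.

40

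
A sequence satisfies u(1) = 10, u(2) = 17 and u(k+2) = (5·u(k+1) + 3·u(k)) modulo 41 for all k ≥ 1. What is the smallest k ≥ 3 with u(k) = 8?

7

We have u(1) = 10,  u(2) = 17,  u(3) = 33,  u(4) = 11,  u(5) = 31,  u(6) = 24,  u(7) = 8,  u(8) = 30,  u(9) = 10,  u(10) = 17.
The sequence repeats with period 8.
The value 8 first appears (with k ≥ 3) at u(7).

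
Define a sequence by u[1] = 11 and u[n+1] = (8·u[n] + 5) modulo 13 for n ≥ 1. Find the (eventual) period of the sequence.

4

We have u[1] = 11, u[2] = 2, u[3] = 8, u[4] = 4, u[5] = 11.
Since u[5] = u[1] = 11, the sequence is periodic with period 4.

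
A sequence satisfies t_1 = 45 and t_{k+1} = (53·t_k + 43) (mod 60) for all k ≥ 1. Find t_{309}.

We have t_1 = 45,  t_2 = 28,  t_3 = 27,  t_4 = 34,  t_5 = 45.
Since t_5 = t_1 = 45, the sequence is periodic with period 4.
So t_{309} = t_{1 + ((309-1) mod 4)} = t_1 = 45.

45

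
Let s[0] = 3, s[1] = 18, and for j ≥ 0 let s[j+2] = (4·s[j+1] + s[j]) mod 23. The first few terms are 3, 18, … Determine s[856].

We have s[0] = 3, s[1] = 18, s[2] = 6, s[3] = 19, s[4] = 13, s[5] = 2, s[6] = 21, s[7] = 17, s[8] = 20, s[9] = 5, s[10] = 17, s[11] = 4, s[12] = 10, s[13] = 21, s[14] = 2, s[15] = 6, s[16] = 3, s[17] = 18.
Since (s[16], s[17]) = (s[0], s[1]) = (3, 18) (two consecutive terms determine the rest), the sequence is periodic with period 16.
(856 - 0) mod 16 = 8, so s[856] = s[8] = 20.

20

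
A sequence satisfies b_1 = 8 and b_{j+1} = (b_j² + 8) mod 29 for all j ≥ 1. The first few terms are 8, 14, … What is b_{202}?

7

Listing terms: b_1 = 8, b_2 = 14, b_3 = 1, b_4 = 9, b_5 = 2, b_6 = 12, b_7 = 7, b_8 = 28, b_9 = 9.
Since b_9 = b_4 = 9, the sequence is eventually periodic: after a pre-period of length 3 it cycles with period 5.
For j ≥ 4, b_j depends only on (j - 4) mod 5. (202 - 4) mod 5 = 3, so b_{202} = b_7 = 7.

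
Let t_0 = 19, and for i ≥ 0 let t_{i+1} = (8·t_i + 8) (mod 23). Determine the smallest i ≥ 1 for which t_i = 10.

10

t_0 = 19; t_1 = 22; t_2 = 0; t_3 = 8; t_4 = 3; t_5 = 9; t_6 = 11; t_7 = 4; t_8 = 17; t_9 = 6; t_{10} = 10; t_{11} = 19.
Since t_{11} = t_0 = 19, the sequence is periodic with period 11.
The value 10 first appears (with i ≥ 1) at t_{10}.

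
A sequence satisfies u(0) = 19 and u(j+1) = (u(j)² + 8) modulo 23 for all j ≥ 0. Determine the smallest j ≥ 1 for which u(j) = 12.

u(0) = 19,  u(1) = 1,  u(2) = 9,  u(3) = 20,  u(4) = 17,  u(5) = 21,  u(6) = 12,  u(7) = 14,  u(8) = 20.
Since u(8) = u(3) = 20, the sequence is eventually periodic: after a pre-period of length 3 it cycles with period 5.
The value 12 first appears (with j ≥ 1) at u(6).

6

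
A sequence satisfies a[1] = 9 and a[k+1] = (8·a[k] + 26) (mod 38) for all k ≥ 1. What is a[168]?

Computing terms: a[1] = 9; a[2] = 22; a[3] = 12; a[4] = 8; a[5] = 14; a[6] = 24; a[7] = 28; a[8] = 22.
Since a[8] = a[2] = 22, the sequence is eventually periodic: after a pre-period of length 1 it cycles with period 6.
For k ≥ 2, a[k] depends only on (k - 2) mod 6. (168 - 2) mod 6 = 4, so a[168] = a[6] = 24.

24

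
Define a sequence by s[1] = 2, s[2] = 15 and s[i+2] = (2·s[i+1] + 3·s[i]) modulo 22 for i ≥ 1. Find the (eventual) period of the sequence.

Listing terms: s[1] = 2; s[2] = 15; s[3] = 14; s[4] = 7; s[5] = 12; s[6] = 1; s[7] = 16; s[8] = 13; s[9] = 8; s[10] = 11; s[11] = 2; s[12] = 15.
Since (s[11], s[12]) = (s[1], s[2]) = (2, 15) (two consecutive terms determine the rest), the sequence is periodic with period 10.

10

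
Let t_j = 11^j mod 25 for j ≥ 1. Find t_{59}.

Listing terms: t_1 = 11; t_2 = 21; t_3 = 6; t_4 = 16; t_5 = 1; t_6 = 11.
Since t_6 = t_1 = 11, the sequence is periodic with period 5.
(59 - 1) mod 5 = 3, so t_{59} = t_4 = 16.

16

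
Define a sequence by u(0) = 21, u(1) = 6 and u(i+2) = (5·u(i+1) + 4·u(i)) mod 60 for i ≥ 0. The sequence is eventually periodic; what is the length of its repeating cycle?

4

We have u(0) = 21,  u(1) = 6,  u(2) = 54,  u(3) = 54,  u(4) = 6,  u(5) = 6,  u(6) = 54.
Since (u(5), u(6)) = (u(1), u(2)) = (6, 54) (two consecutive terms determine the rest), the sequence is eventually periodic: after a pre-period of length 1 it cycles with period 4.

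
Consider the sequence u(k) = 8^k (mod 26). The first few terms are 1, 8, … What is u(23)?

18

We have u(0) = 1,  u(1) = 8,  u(2) = 12,  u(3) = 18,  u(4) = 14,  u(5) = 8.
Since u(5) = u(1) = 8, the sequence is eventually periodic: after a pre-period of length 1 it cycles with period 4.
For k ≥ 1, u(k) depends only on (k - 1) mod 4. (23 - 1) mod 4 = 2, so u(23) = u(3) = 18.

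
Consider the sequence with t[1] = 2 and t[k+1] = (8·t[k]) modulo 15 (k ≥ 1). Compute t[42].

1

We have t[1] = 2; t[2] = 1; t[3] = 8; t[4] = 4; t[5] = 2.
Since t[5] = t[1] = 2, the sequence is periodic with period 4.
So t[42] = t[1 + ((42-1) mod 4)] = t[2] = 1.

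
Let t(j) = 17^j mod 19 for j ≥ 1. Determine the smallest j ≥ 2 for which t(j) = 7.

Computing terms: t(1) = 17; t(2) = 4; t(3) = 11; t(4) = 16; t(5) = 6; t(6) = 7; t(7) = 5; t(8) = 9; t(9) = 1; t(10) = 17.
The sequence repeats with period 9.
The value 7 first appears (with j ≥ 2) at t(6).

6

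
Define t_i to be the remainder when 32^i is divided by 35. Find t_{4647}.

8

We have t_1 = 32; t_2 = 9; t_3 = 8; t_4 = 11; t_5 = 2; t_6 = 29; t_7 = 18; t_8 = 16; t_9 = 22; t_{10} = 4; t_{11} = 23; t_{12} = 1; t_{13} = 32.
Since t_{13} = t_1 = 32, the sequence is periodic with period 12.
So t_{4647} = t_{1 + ((4647-1) mod 12)} = t_3 = 8.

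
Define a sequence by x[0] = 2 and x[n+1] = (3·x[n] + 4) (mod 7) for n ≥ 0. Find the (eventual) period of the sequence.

6

Listing terms: x[0] = 2, x[1] = 3, x[2] = 6, x[3] = 1, x[4] = 0, x[5] = 4, x[6] = 2.
Since x[6] = x[0] = 2, the sequence is periodic with period 6.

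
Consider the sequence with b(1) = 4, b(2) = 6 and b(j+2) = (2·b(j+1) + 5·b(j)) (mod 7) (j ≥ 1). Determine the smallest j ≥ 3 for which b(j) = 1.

b(1) = 4,  b(2) = 6,  b(3) = 4,  b(4) = 3,  b(5) = 5,  b(6) = 4,  b(7) = 5,  b(8) = 2,  b(9) = 1,  b(10) = 5,  b(11) = 1,  b(12) = 6,  b(13) = 3,  b(14) = 1,  b(15) = 3,  b(16) = 4,  b(17) = 2,  b(18) = 3,  b(19) = 2,  b(20) = 5,  b(21) = 6,  b(22) = 2,  b(23) = 6,  b(24) = 1,  b(25) = 4,  b(26) = 6.
Since (b(25), b(26)) = (b(1), b(2)) = (4, 6) (two consecutive terms determine the rest), the sequence is periodic with period 24.
The value 1 first appears (with j ≥ 3) at b(9).

9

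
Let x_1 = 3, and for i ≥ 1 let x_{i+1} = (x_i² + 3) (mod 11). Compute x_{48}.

Listing terms: x_1 = 3; x_2 = 1; x_3 = 4; x_4 = 8; x_5 = 1.
Since x_5 = x_2 = 1, the sequence is eventually periodic: after a pre-period of length 1 it cycles with period 3.
For i ≥ 2, x_i depends only on (i - 2) mod 3. (48 - 2) mod 3 = 1, so x_{48} = x_3 = 4.

4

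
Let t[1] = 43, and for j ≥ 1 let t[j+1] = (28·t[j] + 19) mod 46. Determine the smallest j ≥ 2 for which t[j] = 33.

Computing terms: t[1] = 43,  t[2] = 27,  t[3] = 39,  t[4] = 7,  t[5] = 31,  t[6] = 13,  t[7] = 15,  t[8] = 25,  t[9] = 29,  t[10] = 3,  t[11] = 11,  t[12] = 5,  t[13] = 21,  t[14] = 9,  t[15] = 41,  t[16] = 17,  t[17] = 35,  t[18] = 33,  t[19] = 23,  t[20] = 19,  t[21] = 45,  t[22] = 37,  t[23] = 43.
The sequence repeats with period 22.
The value 33 first appears (with j ≥ 2) at t[18].

18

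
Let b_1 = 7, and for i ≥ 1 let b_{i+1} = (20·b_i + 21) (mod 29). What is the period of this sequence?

Listing terms: b_1 = 7,  b_2 = 16,  b_3 = 22,  b_4 = 26,  b_5 = 19,  b_6 = 24,  b_7 = 8,  b_8 = 7.
Since b_8 = b_1 = 7, the sequence is periodic with period 7.

7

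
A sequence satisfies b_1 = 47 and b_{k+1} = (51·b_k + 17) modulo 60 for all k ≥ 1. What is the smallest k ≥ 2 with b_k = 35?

5

We have b_1 = 47, b_2 = 14, b_3 = 11, b_4 = 38, b_5 = 35, b_6 = 2, b_7 = 59, b_8 = 26, b_9 = 23, b_{10} = 50, b_{11} = 47.
Since b_{11} = b_1 = 47, the sequence is periodic with period 10.
The value 35 first appears (with k ≥ 2) at b_5.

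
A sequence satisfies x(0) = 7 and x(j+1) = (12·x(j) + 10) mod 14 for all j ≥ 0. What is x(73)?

Computing terms: x(0) = 7,  x(1) = 10,  x(2) = 4,  x(3) = 2,  x(4) = 6,  x(5) = 12,  x(6) = 0,  x(7) = 10.
Since x(7) = x(1) = 10, the sequence is eventually periodic: after a pre-period of length 1 it cycles with period 6.
For j ≥ 1, x(j) depends only on (j - 1) mod 6. (73 - 1) mod 6 = 0, so x(73) = x(1) = 10.

10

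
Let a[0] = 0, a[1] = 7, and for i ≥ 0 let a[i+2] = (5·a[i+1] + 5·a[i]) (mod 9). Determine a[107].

5

Listing terms: a[0] = 0; a[1] = 7; a[2] = 8; a[3] = 3; a[4] = 1; a[5] = 2; a[6] = 6; a[7] = 4; a[8] = 5; a[9] = 0; a[10] = 7.
The sequence repeats with period 9.
So a[107] = a[0 + ((107-0) mod 9)] = a[8] = 5.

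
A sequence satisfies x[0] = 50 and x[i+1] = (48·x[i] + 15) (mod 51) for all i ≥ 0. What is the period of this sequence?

We have x[0] = 50; x[1] = 18; x[2] = 12; x[3] = 30; x[4] = 27; x[5] = 36; x[6] = 9; x[7] = 39; x[8] = 0; x[9] = 15; x[10] = 21; x[11] = 3; x[12] = 6; x[13] = 48; x[14] = 24; x[15] = 45; x[16] = 33; x[17] = 18.
Since x[17] = x[1] = 18, the sequence is eventually periodic: after a pre-period of length 1 it cycles with period 16.

16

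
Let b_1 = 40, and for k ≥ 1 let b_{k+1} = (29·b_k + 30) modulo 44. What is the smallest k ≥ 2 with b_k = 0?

3

Listing terms: b_1 = 40,  b_2 = 2,  b_3 = 0,  b_4 = 30,  b_5 = 20,  b_6 = 38,  b_7 = 32,  b_8 = 34,  b_9 = 4,  b_{10} = 14,  b_{11} = 40.
Since b_{11} = b_1 = 40, the sequence is periodic with period 10.
The value 0 first appears (with k ≥ 2) at b_3.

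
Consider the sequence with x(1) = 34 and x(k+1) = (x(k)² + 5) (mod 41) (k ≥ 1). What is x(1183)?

21

We have x(1) = 34,  x(2) = 13,  x(3) = 10,  x(4) = 23,  x(5) = 1,  x(6) = 6,  x(7) = 0,  x(8) = 5,  x(9) = 30,  x(10) = 3,  x(11) = 14,  x(12) = 37,  x(13) = 21,  x(14) = 36,  x(15) = 30.
Since x(15) = x(9) = 30, the sequence is eventually periodic: after a pre-period of length 8 it cycles with period 6.
For k ≥ 9, x(k) depends only on (k - 9) mod 6. (1183 - 9) mod 6 = 4, so x(1183) = x(13) = 21.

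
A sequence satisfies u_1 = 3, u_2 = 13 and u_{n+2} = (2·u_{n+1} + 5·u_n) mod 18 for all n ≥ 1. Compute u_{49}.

3

Computing terms: u_1 = 3; u_2 = 13; u_3 = 5; u_4 = 3; u_5 = 13.
The sequence repeats with period 3.
(49 - 1) mod 3 = 0, so u_{49} = u_1 = 3.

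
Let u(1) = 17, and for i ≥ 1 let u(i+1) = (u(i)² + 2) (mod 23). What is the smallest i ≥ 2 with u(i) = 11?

Computing terms: u(1) = 17,  u(2) = 15,  u(3) = 20,  u(4) = 11,  u(5) = 8,  u(6) = 20.
Since u(6) = u(3) = 20, the sequence is eventually periodic: after a pre-period of length 2 it cycles with period 3.
The value 11 first appears (with i ≥ 2) at u(4).

4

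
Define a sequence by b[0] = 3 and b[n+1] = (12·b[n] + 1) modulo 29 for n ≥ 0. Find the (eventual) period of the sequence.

4

b[0] = 3, b[1] = 8, b[2] = 10, b[3] = 5, b[4] = 3.
Since b[4] = b[0] = 3, the sequence is periodic with period 4.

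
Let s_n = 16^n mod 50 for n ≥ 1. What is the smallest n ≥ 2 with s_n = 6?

2

We have s_1 = 16; s_2 = 6; s_3 = 46; s_4 = 36; s_5 = 26; s_6 = 16.
The sequence repeats with period 5.
The value 6 first appears (with n ≥ 2) at s_2.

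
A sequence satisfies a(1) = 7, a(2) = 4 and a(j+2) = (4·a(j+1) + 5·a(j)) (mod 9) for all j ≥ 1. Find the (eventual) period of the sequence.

Listing terms: a(1) = 7, a(2) = 4, a(3) = 6, a(4) = 8, a(5) = 8, a(6) = 0, a(7) = 4, a(8) = 7, a(9) = 3, a(10) = 2, a(11) = 5, a(12) = 3, a(13) = 1, a(14) = 1, a(15) = 0, a(16) = 5, a(17) = 2, a(18) = 6, a(19) = 7, a(20) = 4.
Since (a(19), a(20)) = (a(1), a(2)) = (7, 4) (two consecutive terms determine the rest), the sequence is periodic with period 18.

18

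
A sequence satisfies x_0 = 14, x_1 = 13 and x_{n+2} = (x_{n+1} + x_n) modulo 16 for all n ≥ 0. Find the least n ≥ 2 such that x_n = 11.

x_0 = 14, x_1 = 13, x_2 = 11, x_3 = 8, x_4 = 3, x_5 = 11, x_6 = 14, x_7 = 9, x_8 = 7, x_9 = 0, x_{10} = 7, x_{11} = 7, x_{12} = 14, x_{13} = 5, x_{14} = 3, x_{15} = 8, x_{16} = 11, x_{17} = 3, x_{18} = 14, x_{19} = 1, x_{20} = 15, x_{21} = 0, x_{22} = 15, x_{23} = 15, x_{24} = 14, x_{25} = 13.
Since (x_{24}, x_{25}) = (x_0, x_1) = (14, 13) (two consecutive terms determine the rest), the sequence is periodic with period 24.
The value 11 first appears (with n ≥ 2) at x_2.

2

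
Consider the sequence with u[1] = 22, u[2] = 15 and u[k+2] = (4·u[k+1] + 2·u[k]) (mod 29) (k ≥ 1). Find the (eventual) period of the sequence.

We have u[1] = 22,  u[2] = 15,  u[3] = 17,  u[4] = 11,  u[5] = 20,  u[6] = 15,  u[7] = 13,  u[8] = 24,  u[9] = 6,  u[10] = 14,  u[11] = 10,  u[12] = 10,  u[13] = 2,  u[14] = 28,  u[15] = 0,  u[16] = 27,  u[17] = 21,  u[18] = 22,  u[19] = 14,  u[20] = 13,  u[21] = 22,  u[22] = 27,  u[23] = 7,  u[24] = 24,  u[25] = 23,  u[26] = 24,  u[27] = 26,  u[28] = 7,  u[29] = 22,  u[30] = 15.
The sequence repeats with period 28.

28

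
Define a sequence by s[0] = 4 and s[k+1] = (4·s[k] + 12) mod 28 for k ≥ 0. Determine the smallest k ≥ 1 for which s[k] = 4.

3

We have s[0] = 4; s[1] = 0; s[2] = 12; s[3] = 4.
Since s[3] = s[0] = 4, the sequence is periodic with period 3.
The value 4 next appears (with k ≥ 1) at s[3].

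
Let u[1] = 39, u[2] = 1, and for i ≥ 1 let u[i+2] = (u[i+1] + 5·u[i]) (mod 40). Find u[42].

Computing terms: u[1] = 39,  u[2] = 1,  u[3] = 36,  u[4] = 1,  u[5] = 21,  u[6] = 26,  u[7] = 11,  u[8] = 21,  u[9] = 36,  u[10] = 21,  u[11] = 1,  u[12] = 26,  u[13] = 31,  u[14] = 1,  u[15] = 36.
Since (u[14], u[15]) = (u[2], u[3]) = (1, 36) (two consecutive terms determine the rest), the sequence is eventually periodic: after a pre-period of length 1 it cycles with period 12.
For i ≥ 2, u[i] depends only on (i - 2) mod 12. (42 - 2) mod 12 = 4, so u[42] = u[6] = 26.

26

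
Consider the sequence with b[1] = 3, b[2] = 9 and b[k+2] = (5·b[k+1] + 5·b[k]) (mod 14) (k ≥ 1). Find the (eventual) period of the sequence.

24

Computing terms: b[1] = 3,  b[2] = 9,  b[3] = 4,  b[4] = 9,  b[5] = 9,  b[6] = 6,  b[7] = 5,  b[8] = 13,  b[9] = 6,  b[10] = 11,  b[11] = 1,  b[12] = 4,  b[13] = 11,  b[14] = 5,  b[15] = 10,  b[16] = 5,  b[17] = 5,  b[18] = 8,  b[19] = 9,  b[20] = 1,  b[21] = 8,  b[22] = 3,  b[23] = 13,  b[24] = 10,  b[25] = 3,  b[26] = 9.
Since (b[25], b[26]) = (b[1], b[2]) = (3, 9) (two consecutive terms determine the rest), the sequence is periodic with period 24.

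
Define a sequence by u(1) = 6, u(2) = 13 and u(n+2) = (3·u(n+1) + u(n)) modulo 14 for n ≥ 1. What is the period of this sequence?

Computing terms: u(1) = 6; u(2) = 13; u(3) = 3; u(4) = 8; u(5) = 13; u(6) = 5; u(7) = 0; u(8) = 5; u(9) = 1; u(10) = 8; u(11) = 11; u(12) = 13; u(13) = 8; u(14) = 9; u(15) = 7; u(16) = 2; u(17) = 13; u(18) = 13; u(19) = 10; u(20) = 1; u(21) = 13; u(22) = 12; u(23) = 7; u(24) = 5; u(25) = 8; u(26) = 1; u(27) = 11; u(28) = 6; u(29) = 1; u(30) = 9; u(31) = 0; u(32) = 9; u(33) = 13; u(34) = 6; u(35) = 3; u(36) = 1; u(37) = 6; u(38) = 5; u(39) = 7; u(40) = 12; u(41) = 1; u(42) = 1; u(43) = 4; u(44) = 13; u(45) = 1; u(46) = 2; u(47) = 7; u(48) = 9; u(49) = 6; u(50) = 13.
The sequence repeats with period 48.

48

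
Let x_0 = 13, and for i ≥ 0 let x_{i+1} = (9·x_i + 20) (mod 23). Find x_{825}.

13

Computing terms: x_0 = 13; x_1 = 22; x_2 = 11; x_3 = 4; x_4 = 10; x_5 = 18; x_6 = 21; x_7 = 2; x_8 = 15; x_9 = 17; x_{10} = 12; x_{11} = 13.
The sequence repeats with period 11.
So x_{825} = x_{0 + ((825-0) mod 11)} = x_0 = 13.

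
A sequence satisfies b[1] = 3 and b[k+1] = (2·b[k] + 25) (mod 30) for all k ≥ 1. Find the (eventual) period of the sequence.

Computing terms: b[1] = 3,  b[2] = 1,  b[3] = 27,  b[4] = 19,  b[5] = 3.
Since b[5] = b[1] = 3, the sequence is periodic with period 4.

4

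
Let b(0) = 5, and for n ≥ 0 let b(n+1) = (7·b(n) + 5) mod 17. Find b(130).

13

We have b(0) = 5,  b(1) = 6,  b(2) = 13,  b(3) = 11,  b(4) = 14,  b(5) = 1,  b(6) = 12,  b(7) = 4,  b(8) = 16,  b(9) = 15,  b(10) = 8,  b(11) = 10,  b(12) = 7,  b(13) = 3,  b(14) = 9,  b(15) = 0,  b(16) = 5.
The sequence repeats with period 16.
(130 - 0) mod 16 = 2, so b(130) = b(2) = 13.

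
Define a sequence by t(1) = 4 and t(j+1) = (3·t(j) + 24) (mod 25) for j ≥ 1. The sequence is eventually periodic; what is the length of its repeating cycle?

20

t(1) = 4,  t(2) = 11,  t(3) = 7,  t(4) = 20,  t(5) = 9,  t(6) = 1,  t(7) = 2,  t(8) = 5,  t(9) = 14,  t(10) = 16,  t(11) = 22,  t(12) = 15,  t(13) = 19,  t(14) = 6,  t(15) = 17,  t(16) = 0,  t(17) = 24,  t(18) = 21,  t(19) = 12,  t(20) = 10,  t(21) = 4.
The sequence repeats with period 20.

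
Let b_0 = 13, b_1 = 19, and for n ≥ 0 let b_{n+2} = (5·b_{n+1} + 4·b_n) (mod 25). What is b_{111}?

6

We have b_0 = 13; b_1 = 19; b_2 = 22; b_3 = 11; b_4 = 18; b_5 = 9; b_6 = 17; b_7 = 21; b_8 = 23; b_9 = 24; b_{10} = 12; b_{11} = 6; b_{12} = 3; b_{13} = 14; b_{14} = 7; b_{15} = 16; b_{16} = 8; b_{17} = 4; b_{18} = 2; b_{19} = 1; b_{20} = 13; b_{21} = 19.
The sequence repeats with period 20.
(111 - 0) mod 20 = 11, so b_{111} = b_{11} = 6.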